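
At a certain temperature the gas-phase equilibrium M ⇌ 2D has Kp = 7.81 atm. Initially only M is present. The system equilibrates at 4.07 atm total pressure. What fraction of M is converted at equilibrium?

Let X = conversion of M (basis 1 mol M); extent of reaction ξ = X.
Moles: n_M = 1 − X; n_D = 2X.
Total moles n_T = 1 + X.
With p_i = (n_i/n_T)P, Kp = p_D^2 / (p_M).
This yields a degree-2 equation in X; solving on (0,1), X = 0.569.

X = 0.569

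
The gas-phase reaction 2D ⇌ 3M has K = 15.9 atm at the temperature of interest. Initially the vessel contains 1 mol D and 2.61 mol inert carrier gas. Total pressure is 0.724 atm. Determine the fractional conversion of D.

Basis: 1 mol D initially; let X = conversion of D. Extent ξ = 0.5X.
Species balance: n_D = 1 − X; n_M = 1.5X; n_I = 2.61 (inert).
n_T = Σnᵢ = 3.61 + 0.5X.
With p_i = (n_i/n_T)P, K = p_M^3 / (p_D^2).
This yields a degree-3 equation in X; solving on (0,1), X = 0.848.

X = 0.848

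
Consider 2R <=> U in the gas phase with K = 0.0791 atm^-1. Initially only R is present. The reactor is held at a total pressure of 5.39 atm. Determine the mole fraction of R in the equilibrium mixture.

Take 1 mol R as basis and let X be its fractional conversion, so ξ = 0.5X.
Mole table: n_R = 1 − X; n_U = 0.5X.
Summing: n_T = 1 − 0.5X.
y_i = n_i/n_T, p_i = y_i·P. K = p_U / (p_R^2).
Equating to 0.0791 atm^-1 and solving on 0 < X < 1: X = 0.392.
Then n_R = 0.608, n_T = 0.804, so y_R = 0.756.

y_R = 0.756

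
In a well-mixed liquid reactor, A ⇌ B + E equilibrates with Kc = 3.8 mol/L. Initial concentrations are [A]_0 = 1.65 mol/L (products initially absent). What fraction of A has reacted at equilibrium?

X = 0.753

Let X = conversion of A; extent ξ = 1.65·X mol/L.
Concentrations: [A] = 1.65 − 1.65X; [B] = 1.65X; [E] = 1.65X.
Kc = [B] [E] / ([A]).
Solving Kc = 3.8 for X ∈ (0,1): X = 0.753.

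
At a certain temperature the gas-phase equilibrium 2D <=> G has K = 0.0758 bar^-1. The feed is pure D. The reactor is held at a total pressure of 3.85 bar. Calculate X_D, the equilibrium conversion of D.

Take 1 mol D as basis and let X be its fractional conversion, so ξ = 0.5X.
Moles: n_D = 1 − X; n_G = 0.5X.
Summing: n_T = 1 − 0.5X.
With p_i = (n_i/n_T)P, K = p_G / (p_D^2).
Substituting and setting equal to 0.0758 bar^-1 gives a polynomial in X; the root in (0,1) is X = 0.321.

X = 0.321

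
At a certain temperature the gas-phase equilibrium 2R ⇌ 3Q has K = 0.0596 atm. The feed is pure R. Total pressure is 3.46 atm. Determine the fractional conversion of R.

X = 0.158

Let X = conversion of R (basis 1 mol R); extent of reaction ξ = 0.5X.
Species balance: n_R = 1 − X; n_Q = 1.5X.
Total moles n_T = 1 + 0.5X.
With p_i = (n_i/n_T)P, K = p_Q^3 / (p_R^2).
Equating to 0.0596 atm and solving on 0 < X < 1: X = 0.158.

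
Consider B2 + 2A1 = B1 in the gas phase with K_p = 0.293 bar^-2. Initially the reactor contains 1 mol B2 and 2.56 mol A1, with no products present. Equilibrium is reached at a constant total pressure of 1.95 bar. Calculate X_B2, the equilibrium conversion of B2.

X = 0.324

Let X = conversion of B2 (basis 1 mol B2); extent of reaction ξ = X.
At extent ξ: n_B2 = 1 − X; n_A1 = 2.56 − 2X; n_B1 = X.
n_T = Σnᵢ = 3.56 − 2X.
y_i = n_i/n_T, p_i = y_i·P. K_p = p_B1 / (p_B2 p_A1^2).
Setting this equal to 0.293 bar^-2 and taking the physical root (0 < X < 1) gives X = 0.324.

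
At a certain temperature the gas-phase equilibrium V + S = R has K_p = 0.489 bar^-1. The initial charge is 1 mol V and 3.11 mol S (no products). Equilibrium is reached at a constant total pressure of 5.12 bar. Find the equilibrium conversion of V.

X = 0.641

Let X = conversion of V (basis 1 mol V); extent of reaction ξ = X.
Moles: n_V = 1 − X; n_S = 3.11 − X; n_R = X.
Total moles n_T = 4.11 − X.
With p_i = (n_i/n_T)P, K_p = p_R / (p_V p_S).
This yields a degree-2 equation in X; solving on (0,1), X = 0.641.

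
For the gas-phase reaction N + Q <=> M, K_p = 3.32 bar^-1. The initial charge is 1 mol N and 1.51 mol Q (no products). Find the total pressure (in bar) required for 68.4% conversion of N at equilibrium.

P = 1.44 bar

Take 1 mol N as basis and let X be its fractional conversion, so ξ = X.
Mole table: n_N = 1 − X; n_Q = 1.51 − X; n_M = X.
Summing: n_T = 2.51 − X.
K_p = p_M / (p_N p_Q) with p_i = (n_i/n_T)·P.
At X = 0.684: the mole-fraction product g(X) = Π y_i^ν_i = 4.785. Since K_p = g(X)·P^{-1}, P = (g/K_p)^(1/1) = (4.785/3.32)^(1/1) = 1.44 bar.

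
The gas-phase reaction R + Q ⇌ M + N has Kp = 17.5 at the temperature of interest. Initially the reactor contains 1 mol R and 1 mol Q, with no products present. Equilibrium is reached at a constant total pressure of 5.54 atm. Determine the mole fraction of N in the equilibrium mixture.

Basis: 1 mol R initially; let X = conversion of R. Extent ξ = X.
At extent ξ: n_R = 1 − X; n_Q = 1 − X; n_M = X; n_N = X.
Since Δν = 0, n_T = 2 throughout.
Mole fractions y_i = n_i/n_T; Kp = p_M p_N / (p_R p_Q) with p_i = y_i·P.
This yields a degree-2 equation in X; solving on (0,1), X = 0.807.
Then n_N = 0.807, n_T = 2, so y_N = 0.404.

y_N = 0.404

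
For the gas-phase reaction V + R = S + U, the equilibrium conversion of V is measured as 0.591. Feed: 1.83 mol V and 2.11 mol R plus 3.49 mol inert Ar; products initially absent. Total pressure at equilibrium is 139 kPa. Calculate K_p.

Basis: 1.83 mol V initially; let X = conversion of V. Extent ξ = 1.83X.
At extent ξ: n_V = 1.83 − 1.83X; n_R = 2.11 − 1.83X; n_S = 1.83X; n_U = 1.83X; n_I = 3.49 (inert).
Total moles n_T = 7.43 (Δν = 0, constant).
At X = 0.591: n_V = 0.748, n_R = 1.03, n_S = 1.08, n_U = 1.08, n_T = 7.43.
p_i = (n_i/n_T)·P. K_p = p_S p_U / (p_V p_R) = 1.52.

K_p = 1.52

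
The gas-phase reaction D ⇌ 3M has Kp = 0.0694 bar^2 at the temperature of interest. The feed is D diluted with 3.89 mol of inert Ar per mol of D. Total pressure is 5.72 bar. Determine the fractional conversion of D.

X = 0.122

Take 1 mol D as basis and let X be its fractional conversion, so ξ = X.
Species balance: n_D = 1 − X; n_M = 3X; n_I = 3.89 (inert).
Total moles n_T = 4.89 + 2X.
With p_i = (n_i/n_T)P, Kp = p_M^3 / (p_D).
This yields a degree-3 equation in X; solving on (0,1), X = 0.122.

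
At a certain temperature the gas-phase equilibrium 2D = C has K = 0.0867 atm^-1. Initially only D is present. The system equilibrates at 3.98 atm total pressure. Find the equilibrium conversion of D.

X = 0.352

Take 1 mol D as basis and let X be its fractional conversion, so ξ = 0.5X.
Moles: n_D = 1 − X; n_C = 0.5X.
Summing: n_T = 1 − 0.5X.
y_i = n_i/n_T, p_i = y_i·P. K = p_C / (p_D^2).
Equating to 0.0867 atm^-1 and solving on 0 < X < 1: X = 0.352.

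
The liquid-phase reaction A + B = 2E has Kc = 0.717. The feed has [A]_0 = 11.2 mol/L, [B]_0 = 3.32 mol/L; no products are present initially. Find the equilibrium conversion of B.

Let X = conversion of B; extent ξ = 3.32·X mol/L.
Concentrations: [A] = 11.2 − 3.32X; [B] = 3.32 − 3.32X; [E] = 6.64X.
Kc = [E]^2 / ([A] [B]).
Equating to 0.717: the physical root is X = 0.505.

X = 0.505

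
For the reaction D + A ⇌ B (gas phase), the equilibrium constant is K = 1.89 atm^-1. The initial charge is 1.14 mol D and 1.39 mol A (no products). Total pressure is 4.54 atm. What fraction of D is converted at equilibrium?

Basis: 1.14 mol D initially; let X = conversion of D. Extent ξ = 1.14X.
Moles: n_D = 1.14 − 1.14X; n_A = 1.39 − 1.14X; n_B = 1.14X.
n_T = Σnᵢ = 2.53 − 1.14X.
Mole fractions y_i = n_i/n_T; K = p_B / (p_D p_A) with p_i = y_i·P.
Equating to 1.89 atm^-1 and solving on 0 < X < 1: X = 0.736.

X = 0.736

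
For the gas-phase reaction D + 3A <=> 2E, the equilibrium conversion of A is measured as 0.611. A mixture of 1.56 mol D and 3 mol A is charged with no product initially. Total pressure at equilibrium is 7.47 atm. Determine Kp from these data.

Let X = conversion of A (basis 3 mol A); extent of reaction ξ = X.
At extent ξ: n_D = 1.56 − X; n_A = 3 − 3X; n_E = 2X.
Summing: n_T = 4.56 − 2X.
At X = 0.611: n_D = 0.949, n_A = 1.17, n_E = 1.22, n_T = 3.34.
p_i = (n_i/n_T)·P. Kp = p_E^2 / (p_D p_A^3) = 0.198 atm^-2.

Kp = 0.198 atm^-2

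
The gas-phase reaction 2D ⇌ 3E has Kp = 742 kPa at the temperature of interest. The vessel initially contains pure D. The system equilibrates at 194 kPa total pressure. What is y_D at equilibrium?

y_D = 0.300

Let X = conversion of D (basis 1 mol D); extent of reaction ξ = 0.5X.
Moles: n_D = 1 − X; n_E = 1.5X.
n_T = Σnᵢ = 1 + 0.5X.
y_i = n_i/n_T, p_i = y_i·P. Kp = p_E^3 / (p_D^2).
Equating to 742 kPa and solving on 0 < X < 1: X = 0.609.
Then n_D = 0.391, n_T = 1.3, so y_D = 0.300.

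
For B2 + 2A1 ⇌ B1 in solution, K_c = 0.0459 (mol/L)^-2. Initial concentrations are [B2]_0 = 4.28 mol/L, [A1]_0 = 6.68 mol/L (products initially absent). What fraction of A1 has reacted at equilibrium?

X = 0.469

Let X = conversion of A1; extent ξ = 6.68X/2 mol/L.
Concentrations: [B2] = 4.28 − 3.34X; [A1] = 6.68 − 6.68X; [B1] = 3.34X.
K_c = [B1] / ([B2] [A1]^2).
Equating to 0.0459 (mol/L)^-2: the physical root is X = 0.469.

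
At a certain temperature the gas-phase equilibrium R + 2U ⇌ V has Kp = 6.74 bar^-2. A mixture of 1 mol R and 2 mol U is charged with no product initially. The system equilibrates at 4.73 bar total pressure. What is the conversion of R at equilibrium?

Take 1 mol R as basis and let X be its fractional conversion, so ξ = X.
Species balance: n_R = 1 − X; n_U = 2 − 2X; n_V = X.
n_T = Σnᵢ = 3 − 2X.
y_i = n_i/n_T, p_i = y_i·P. Kp = p_V / (p_R p_U^2).
Substituting and setting equal to 6.74 bar^-2 gives a polynomial in X; the root in (0,1) is X = 0.868.

X = 0.868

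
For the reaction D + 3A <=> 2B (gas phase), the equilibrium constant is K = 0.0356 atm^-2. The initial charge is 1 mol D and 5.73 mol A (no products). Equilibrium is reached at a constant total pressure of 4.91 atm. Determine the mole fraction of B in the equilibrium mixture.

Basis: 1 mol D initially; let X = conversion of D. Extent ξ = X.
At extent ξ: n_D = 1 − X; n_A = 5.73 − 3X; n_B = 2X.
Total moles n_T = 6.73 − 2X.
y_i = n_i/n_T, p_i = y_i·P. K = p_B^2 / (p_D p_A^3).
Setting this equal to 0.0356 atm^-2 and taking the physical root (0 < X < 1) gives X = 0.499.
Then n_B = 0.997, n_T = 5.73, so y_B = 0.174.

y_B = 0.174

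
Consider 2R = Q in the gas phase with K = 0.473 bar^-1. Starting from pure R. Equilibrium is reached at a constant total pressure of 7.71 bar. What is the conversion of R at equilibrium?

X = 0.747

Let X = conversion of R (basis 1 mol R); extent of reaction ξ = 0.5X.
Species balance: n_R = 1 − X; n_Q = 0.5X.
n_T = Σnᵢ = 1 − 0.5X.
y_i = n_i/n_T, p_i = y_i·P. K = p_Q / (p_R^2).
Setting this equal to 0.473 bar^-1 and taking the physical root (0 < X < 1) gives X = 0.747.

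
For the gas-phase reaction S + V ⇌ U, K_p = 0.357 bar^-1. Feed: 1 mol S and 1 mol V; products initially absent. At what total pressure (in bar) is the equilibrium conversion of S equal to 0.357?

Basis: 1 mol S initially; let X = conversion of S. Extent ξ = X.
At extent ξ: n_S = 1 − X; n_V = 1 − X; n_U = X.
n_T = Σnᵢ = 2 − X.
K_p = p_U / (p_S p_V) with p_i = (n_i/n_T)·P.
At X = 0.357: the mole-fraction product g(X) = Π y_i^ν_i = 1.419. Since K_p = g(X)·P^{-1}, P = (g/K_p)^(1/1) = (1.419/0.357)^(1/1) = 3.97 bar.

P = 3.97 bar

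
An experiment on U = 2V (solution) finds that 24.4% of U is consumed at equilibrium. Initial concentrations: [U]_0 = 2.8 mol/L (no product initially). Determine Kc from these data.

Let X = conversion of U.
Concentrations: [U] = 2.8 − 2.8X; [V] = 5.6X.
At X = 0.244: [U] = 2.12, [V] = 1.37.
Kc = [V]^2 / ([U]) = 0.882 mol/L.

Kc = 0.882 mol/L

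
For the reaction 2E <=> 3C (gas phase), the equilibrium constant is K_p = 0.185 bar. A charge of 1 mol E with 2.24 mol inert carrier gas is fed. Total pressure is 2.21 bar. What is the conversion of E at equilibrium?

Take 1 mol E as basis and let X be its fractional conversion, so ξ = 0.5X.
Moles: n_E = 1 − X; n_C = 1.5X; n_I = 2.24 (inert).
Total moles n_T = 3.24 + 0.5X.
With p_i = (n_i/n_T)P, K_p = p_C^3 / (p_E^2).
Setting this equal to 0.185 bar and taking the physical root (0 < X < 1) gives X = 0.335.

X = 0.335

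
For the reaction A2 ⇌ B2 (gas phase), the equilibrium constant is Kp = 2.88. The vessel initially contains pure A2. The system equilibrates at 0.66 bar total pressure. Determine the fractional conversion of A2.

X = 0.742

Let X = conversion of A2 (basis 1 mol A2); extent of reaction ξ = X.
Species balance: n_A2 = 1 − X; n_B2 = X.
Total moles n_T = 1 (Δν = 0, constant).
With p_i = (n_i/n_T)P, Kp = p_B2 / (p_A2).
Substituting and setting equal to 2.88 gives a polynomial in X; the root in (0,1) is X = 0.742.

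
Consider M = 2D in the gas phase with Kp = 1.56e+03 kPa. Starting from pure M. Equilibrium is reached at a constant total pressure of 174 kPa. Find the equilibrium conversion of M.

Basis: 1 mol M initially; let X = conversion of M. Extent ξ = X.
Mole table: n_M = 1 − X; n_D = 2X.
n_T = Σnᵢ = 1 + X.
y_i = n_i/n_T, p_i = y_i·P. Kp = p_D^2 / (p_M).
Equating to 1.56e+03 kPa and solving on 0 < X < 1: X = 0.832.

X = 0.832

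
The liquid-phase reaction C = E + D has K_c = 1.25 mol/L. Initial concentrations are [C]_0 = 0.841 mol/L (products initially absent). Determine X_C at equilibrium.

X = 0.685

Let X = conversion of C; extent ξ = 0.841·X mol/L.
Concentrations: [C] = 0.841 − 0.841X; [E] = 0.841X; [D] = 0.841X.
K_c = [E] [D] / ([C]).
Equating to 1.25 mol/L: the physical root is X = 0.685.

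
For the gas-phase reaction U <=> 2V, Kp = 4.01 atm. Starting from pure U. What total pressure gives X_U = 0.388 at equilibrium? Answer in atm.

P = 5.66 atm

Take 1 mol U as basis and let X be its fractional conversion, so ξ = X.
Mole table: n_U = 1 − X; n_V = 2X.
Total moles n_T = 1 + X.
Kp = p_V^2 / (p_U) with p_i = (n_i/n_T)·P.
At X = 0.388: the mole-fraction product g(X) = Π y_i^ν_i = 0.7089. Since Kp = g(X)·P^{1}, P = (Kp/g)^(1/1) = (4.01/0.7089)^(1/1) = 5.66 atm.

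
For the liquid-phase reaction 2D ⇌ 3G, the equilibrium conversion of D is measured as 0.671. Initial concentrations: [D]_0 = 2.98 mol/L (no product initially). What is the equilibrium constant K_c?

K_c = 28.1 mol/L

Let X = conversion of D.
Concentrations: [D] = 2.98 − 2.98X; [G] = 4.47X.
At X = 0.671: [D] = 0.98, [G] = 3.
K_c = [G]^3 / ([D]^2) = 28.1 mol/L.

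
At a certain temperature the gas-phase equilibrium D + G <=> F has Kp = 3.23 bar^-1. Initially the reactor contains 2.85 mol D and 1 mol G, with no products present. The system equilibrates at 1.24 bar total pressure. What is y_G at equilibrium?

y_G = 0.086

Basis: 1 mol G initially; let X = conversion of G. Extent ξ = X.
Species balance: n_D = 2.85 − X; n_G = 1 − X; n_F = X.
Summing: n_T = 3.85 − X.
Mole fractions y_i = n_i/n_T; Kp = p_F / (p_D p_G) with p_i = y_i·P.
Setting this equal to 3.23 bar^-1 and taking the physical root (0 < X < 1) gives X = 0.731.
Then n_G = 0.269, n_T = 3.12, so y_G = 0.086.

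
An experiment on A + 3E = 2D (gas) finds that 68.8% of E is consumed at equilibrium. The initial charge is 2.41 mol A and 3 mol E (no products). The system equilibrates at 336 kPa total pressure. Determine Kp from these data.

Basis: 3 mol E initially; let X = conversion of E. Extent ξ = X.
At extent ξ: n_A = 2.41 − X; n_E = 3 − 3X; n_D = 2X.
Summing: n_T = 5.41 − 2X.
At X = 0.688: n_A = 1.72, n_E = 0.936, n_D = 1.38, n_T = 4.03.
p_i = (n_i/n_T)·P. Kp = p_D^2 / (p_A p_E^3) = 0.000193 kPa^-2.

Kp = 0.000193 kPa^-2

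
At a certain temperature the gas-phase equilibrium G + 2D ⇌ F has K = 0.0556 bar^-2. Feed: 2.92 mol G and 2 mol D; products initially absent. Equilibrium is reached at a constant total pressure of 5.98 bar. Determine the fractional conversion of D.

X = 0.412

Let X = conversion of D (basis 2 mol D); extent of reaction ξ = X.
At extent ξ: n_G = 2.92 − X; n_D = 2 − 2X; n_F = X.
Total moles n_T = 4.92 − 2X.
With p_i = (n_i/n_T)P, K = p_F / (p_G p_D^2).
Substituting and setting equal to 0.0556 bar^-2 gives a polynomial in X; the root in (0,1) is X = 0.412.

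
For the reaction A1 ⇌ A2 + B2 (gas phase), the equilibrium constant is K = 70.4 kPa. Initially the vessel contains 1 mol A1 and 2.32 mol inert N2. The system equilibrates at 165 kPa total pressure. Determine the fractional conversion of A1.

Let X = conversion of A1 (basis 1 mol A1); extent of reaction ξ = X.
Moles: n_A1 = 1 − X; n_A2 = X; n_B2 = X; n_I = 2.32 (inert).
Total moles n_T = 3.32 + X.
y_i = n_i/n_T, p_i = y_i·P. K = p_A2 p_B2 / (p_A1).
Substituting and setting equal to 70.4 kPa gives a polynomial in X; the root in (0,1) is X = 0.708.

X = 0.708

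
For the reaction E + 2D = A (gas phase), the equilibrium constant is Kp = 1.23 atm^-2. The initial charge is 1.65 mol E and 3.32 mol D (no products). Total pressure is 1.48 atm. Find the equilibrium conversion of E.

Let X = conversion of E (basis 1.65 mol E); extent of reaction ξ = 1.65X.
Species balance: n_E = 1.65 − 1.65X; n_D = 3.32 − 3.3X; n_A = 1.65X.
n_T = Σnᵢ = 4.97 − 3.3X.
With p_i = (n_i/n_T)P, Kp = p_A / (p_E p_D^2).
Equating to 1.23 atm^-2 and solving on 0 < X < 1: X = 0.434.

X = 0.434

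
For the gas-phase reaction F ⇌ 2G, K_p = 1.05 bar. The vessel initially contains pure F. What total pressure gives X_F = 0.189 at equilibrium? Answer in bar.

Take 1 mol F as basis and let X be its fractional conversion, so ξ = X.
Mole table: n_F = 1 − X; n_G = 2X.
n_T = Σnᵢ = 1 + X.
K_p = p_G^2 / (p_F) with p_i = (n_i/n_T)·P.
At X = 0.189: the mole-fraction product g(X) = Π y_i^ν_i = 0.1482. Since K_p = g(X)·P^{1}, P = (K_p/g)^(1/1) = (1.05/0.1482)^(1/1) = 7.09 bar.

P = 7.09 bar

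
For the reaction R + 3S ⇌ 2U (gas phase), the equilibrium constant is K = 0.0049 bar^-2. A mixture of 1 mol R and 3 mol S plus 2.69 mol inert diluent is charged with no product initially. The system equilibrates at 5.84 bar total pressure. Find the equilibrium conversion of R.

X = 0.126

Let X = conversion of R (basis 1 mol R); extent of reaction ξ = X.
Moles: n_R = 1 − X; n_S = 3 − 3X; n_U = 2X; n_I = 2.69 (inert).
n_T = Σnᵢ = 6.69 − 2X.
y_i = n_i/n_T, p_i = y_i·P. K = p_U^2 / (p_R p_S^3).
Equating to 0.0049 bar^-2 and solving on 0 < X < 1: X = 0.126.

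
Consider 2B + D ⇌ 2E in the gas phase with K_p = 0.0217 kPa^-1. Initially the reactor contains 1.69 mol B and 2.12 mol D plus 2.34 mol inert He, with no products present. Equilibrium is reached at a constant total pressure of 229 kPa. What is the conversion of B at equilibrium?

Take 1.69 mol B as basis and let X be its fractional conversion, so ξ = 0.845X.
At extent ξ: n_B = 1.69 − 1.69X; n_D = 2.12 − 0.845X; n_E = 1.69X; n_I = 2.34 (inert).
n_T = Σnᵢ = 6.15 − 0.845X.
With p_i = (n_i/n_T)P, K_p = p_E^2 / (p_B^2 p_D).
Setting this equal to 0.0217 kPa^-1 and taking the physical root (0 < X < 1) gives X = 0.546.

X = 0.546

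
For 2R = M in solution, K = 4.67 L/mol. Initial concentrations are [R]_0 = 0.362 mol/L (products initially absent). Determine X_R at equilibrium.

Let X = conversion of R; extent ξ = 0.362X/2 mol/L.
Concentrations: [R] = 0.362 − 0.362X; [M] = 0.181X.
K = [M] / ([R]^2).
Setting equal to 4.67 and solving for X on (0,1) gives X = 0.584.

X = 0.584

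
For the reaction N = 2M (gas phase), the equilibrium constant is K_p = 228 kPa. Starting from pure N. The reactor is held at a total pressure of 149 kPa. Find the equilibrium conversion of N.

Take 1 mol N as basis and let X be its fractional conversion, so ξ = X.
Species balance: n_N = 1 − X; n_M = 2X.
n_T = Σnᵢ = 1 + X.
y_i = n_i/n_T, p_i = y_i·P. K_p = p_M^2 / (p_N).
This yields a degree-2 equation in X; solving on (0,1), X = 0.526.

X = 0.526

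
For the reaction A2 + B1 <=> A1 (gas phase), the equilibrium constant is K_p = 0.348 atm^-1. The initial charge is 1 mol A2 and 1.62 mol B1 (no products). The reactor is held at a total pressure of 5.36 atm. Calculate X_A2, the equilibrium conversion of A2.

X = 0.497

Basis: 1 mol A2 initially; let X = conversion of A2. Extent ξ = X.
Species balance: n_A2 = 1 − X; n_B1 = 1.62 − X; n_A1 = X.
Summing: n_T = 2.62 − X.
y_i = n_i/n_T, p_i = y_i·P. K_p = p_A1 / (p_A2 p_B1).
Setting this equal to 0.348 atm^-1 and taking the physical root (0 < X < 1) gives X = 0.497.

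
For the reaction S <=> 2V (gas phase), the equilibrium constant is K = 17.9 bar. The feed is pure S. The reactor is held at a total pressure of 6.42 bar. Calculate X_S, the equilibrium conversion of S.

Take 1 mol S as basis and let X be its fractional conversion, so ξ = X.
Moles: n_S = 1 − X; n_V = 2X.
Total moles n_T = 1 + X.
With p_i = (n_i/n_T)P, K = p_V^2 / (p_S).
Setting this equal to 17.9 bar and taking the physical root (0 < X < 1) gives X = 0.641.

X = 0.641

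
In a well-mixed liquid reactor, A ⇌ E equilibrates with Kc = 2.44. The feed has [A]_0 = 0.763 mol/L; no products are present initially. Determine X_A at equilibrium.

X = 0.709

Let X = conversion of A; extent ξ = 0.763·X mol/L.
Concentrations: [A] = 0.763 − 0.763X; [E] = 0.763X.
Kc = [E] / ([A]).
This equals 2.44 at X = 0.709 (the root in 0 < X < 1).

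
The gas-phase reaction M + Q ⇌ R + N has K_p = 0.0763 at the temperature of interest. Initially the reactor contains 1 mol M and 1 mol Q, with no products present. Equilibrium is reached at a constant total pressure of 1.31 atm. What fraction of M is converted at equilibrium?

Basis: 1 mol M initially; let X = conversion of M. Extent ξ = X.
Moles: n_M = 1 − X; n_Q = 1 − X; n_R = X; n_N = X.
Since Δν = 0, n_T = 2 throughout.
With p_i = (n_i/n_T)P, K_p = p_R p_N / (p_M p_Q).
This yields a degree-2 equation in X; solving on (0,1), X = 0.216.

X = 0.216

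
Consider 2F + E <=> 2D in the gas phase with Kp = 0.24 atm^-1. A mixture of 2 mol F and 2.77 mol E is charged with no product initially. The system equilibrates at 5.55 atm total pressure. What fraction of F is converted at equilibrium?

Take 2 mol F as basis and let X be its fractional conversion, so ξ = X.
Moles: n_F = 2 − 2X; n_E = 2.77 − X; n_D = 2X.
Summing: n_T = 4.77 − X.
Mole fractions y_i = n_i/n_T; Kp = p_D^2 / (p_F^2 p_E) with p_i = y_i·P.
Equating to 0.24 atm^-1 and solving on 0 < X < 1: X = 0.458.

X = 0.458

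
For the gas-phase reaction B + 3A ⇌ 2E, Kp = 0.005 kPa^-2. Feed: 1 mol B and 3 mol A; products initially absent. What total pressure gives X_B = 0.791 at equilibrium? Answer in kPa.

Basis: 1 mol B initially; let X = conversion of B. Extent ξ = X.
At extent ξ: n_B = 1 − X; n_A = 3 − 3X; n_E = 2X.
Summing: n_T = 4 − 2X.
Kp = p_E^2 / (p_B p_A^3) with p_i = (n_i/n_T)·P.
At X = 0.791: the mole-fraction product g(X) = Π y_i^ν_i = 284. Since Kp = g(X)·P^{-2}, P = (g/Kp)^(1/2) = (284/0.005)^(1/2) = 238 kPa.

P = 238 kPa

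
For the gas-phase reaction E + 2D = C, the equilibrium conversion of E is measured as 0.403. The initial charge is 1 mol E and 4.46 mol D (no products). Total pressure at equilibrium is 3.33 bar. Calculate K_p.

K_p = 0.0988 bar^-2

Take 1 mol E as basis and let X be its fractional conversion, so ξ = X.
Mole table: n_E = 1 − X; n_D = 4.46 − 2X; n_C = X.
Summing: n_T = 5.46 − 2X.
At X = 0.403: n_E = 0.597, n_D = 3.65, n_C = 0.403, n_T = 4.65.
p_i = (n_i/n_T)·P. K_p = p_C / (p_E p_D^2) = 0.0988 bar^-2.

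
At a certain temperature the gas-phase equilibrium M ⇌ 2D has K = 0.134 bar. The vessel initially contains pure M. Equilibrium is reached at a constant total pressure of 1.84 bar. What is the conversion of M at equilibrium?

X = 0.134

Basis: 1 mol M initially; let X = conversion of M. Extent ξ = X.
Species balance: n_M = 1 − X; n_D = 2X.
n_T = Σnᵢ = 1 + X.
y_i = n_i/n_T, p_i = y_i·P. K = p_D^2 / (p_M).
Substituting and setting equal to 0.134 bar gives a polynomial in X; the root in (0,1) is X = 0.134.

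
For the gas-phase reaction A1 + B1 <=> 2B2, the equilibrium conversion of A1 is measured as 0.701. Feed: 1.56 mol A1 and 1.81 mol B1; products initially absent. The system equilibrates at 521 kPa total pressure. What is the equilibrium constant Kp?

Kp = 14.3

Let X = conversion of A1 (basis 1.56 mol A1); extent of reaction ξ = 1.56X.
Mole table: n_A1 = 1.56 − 1.56X; n_B1 = 1.81 − 1.56X; n_B2 = 3.12X.
n_T stays at 3.37 (no change in mole number).
At X = 0.701: n_A1 = 0.466, n_B1 = 0.716, n_B2 = 2.19, n_T = 3.37.
p_i = (n_i/n_T)·P. Kp = p_B2^2 / (p_A1 p_B1) = 14.3.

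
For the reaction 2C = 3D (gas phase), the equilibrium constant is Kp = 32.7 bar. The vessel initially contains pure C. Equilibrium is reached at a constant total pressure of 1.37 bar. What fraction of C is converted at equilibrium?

Basis: 1 mol C initially; let X = conversion of C. Extent ξ = 0.5X.
Mole table: n_C = 1 − X; n_D = 1.5X.
Summing: n_T = 1 + 0.5X.
With p_i = (n_i/n_T)P, Kp = p_D^3 / (p_C^2).
This yields a degree-3 equation in X; solving on (0,1), X = 0.780.

X = 0.780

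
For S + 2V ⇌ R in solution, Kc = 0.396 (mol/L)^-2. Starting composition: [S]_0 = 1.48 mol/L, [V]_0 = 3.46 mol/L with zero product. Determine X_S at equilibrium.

Let X = conversion of S; extent ξ = 1.48·X mol/L.
Concentrations: [S] = 1.48 − 1.48X; [V] = 3.46 − 2.96X; [R] = 1.48X.
Kc = [R] / ([S] [V]^2).
Setting equal to 0.396 and solving for X on (0,1) gives X = 0.561.

X = 0.561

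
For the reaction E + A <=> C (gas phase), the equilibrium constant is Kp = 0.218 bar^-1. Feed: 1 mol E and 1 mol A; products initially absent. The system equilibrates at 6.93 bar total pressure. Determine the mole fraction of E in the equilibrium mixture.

Let X = conversion of E (basis 1 mol E); extent of reaction ξ = X.
Species balance: n_E = 1 − X; n_A = 1 − X; n_C = X.
Summing: n_T = 2 − X.
Mole fractions y_i = n_i/n_T; Kp = p_C / (p_E p_A) with p_i = y_i·P.
This yields a degree-2 equation in X; solving on (0,1), X = 0.369.
Then n_E = 0.631, n_T = 1.63, so y_E = 0.387.

y_E = 0.387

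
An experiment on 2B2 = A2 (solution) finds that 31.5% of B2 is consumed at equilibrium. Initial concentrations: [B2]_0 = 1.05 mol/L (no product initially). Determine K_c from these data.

Let X = conversion of B2.
Concentrations: [B2] = 1.05 − 1.05X; [A2] = 0.525X.
At X = 0.315: [B2] = 0.719, [A2] = 0.165.
K_c = [A2] / ([B2]^2) = 0.32 L/mol.

K_c = 0.32 L/mol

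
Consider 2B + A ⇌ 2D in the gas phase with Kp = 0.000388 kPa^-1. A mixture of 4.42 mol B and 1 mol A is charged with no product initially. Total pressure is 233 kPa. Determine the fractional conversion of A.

X = 0.229

Let X = conversion of A (basis 1 mol A); extent of reaction ξ = X.
Species balance: n_B = 4.42 − 2X; n_A = 1 − X; n_D = 2X.
n_T = Σnᵢ = 5.42 − X.
With p_i = (n_i/n_T)P, Kp = p_D^2 / (p_B^2 p_A).
This yields a degree-3 equation in X; solving on (0,1), X = 0.229.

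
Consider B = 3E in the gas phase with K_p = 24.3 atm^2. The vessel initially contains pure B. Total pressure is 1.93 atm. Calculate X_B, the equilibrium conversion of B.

Let X = conversion of B (basis 1 mol B); extent of reaction ξ = X.
Species balance: n_B = 1 − X; n_E = 3X.
Summing: n_T = 1 + 2X.
With p_i = (n_i/n_T)P, K_p = p_E^3 / (p_B).
Equating to 24.3 atm^2 and solving on 0 < X < 1: X = 0.732.

X = 0.732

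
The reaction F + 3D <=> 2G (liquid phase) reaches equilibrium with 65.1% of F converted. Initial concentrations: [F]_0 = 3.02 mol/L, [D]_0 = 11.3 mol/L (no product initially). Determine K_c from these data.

Let X = conversion of F.
Concentrations: [F] = 3.02 − 3.02X; [D] = 11.3 − 9.06X; [G] = 6.04X.
At X = 0.651: [F] = 1.05, [D] = 5.4, [G] = 3.93.
K_c = [G]^2 / ([F] [D]^3) = 0.0931 (mol/L)^-2.

K_c = 0.0931 (mol/L)^-2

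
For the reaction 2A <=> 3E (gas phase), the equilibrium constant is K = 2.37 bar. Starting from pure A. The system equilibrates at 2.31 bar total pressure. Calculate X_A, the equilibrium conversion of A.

Basis: 1 mol A initially; let X = conversion of A. Extent ξ = 0.5X.
Species balance: n_A = 1 − X; n_E = 1.5X.
n_T = Σnᵢ = 1 + 0.5X.
With p_i = (n_i/n_T)P, K = p_E^3 / (p_A^2).
Setting this equal to 2.37 bar and taking the physical root (0 < X < 1) gives X = 0.472.

X = 0.472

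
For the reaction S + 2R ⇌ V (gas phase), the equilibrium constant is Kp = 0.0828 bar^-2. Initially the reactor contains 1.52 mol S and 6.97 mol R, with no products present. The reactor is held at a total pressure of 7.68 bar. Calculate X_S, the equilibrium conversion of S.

Basis: 1.52 mol S initially; let X = conversion of S. Extent ξ = 1.52X.
Moles: n_S = 1.52 − 1.52X; n_R = 6.97 − 3.04X; n_V = 1.52X.
n_T = Σnᵢ = 8.49 − 3.04X.
Mole fractions y_i = n_i/n_T; Kp = p_V / (p_S p_R^2) with p_i = y_i·P.
Substituting and setting equal to 0.0828 bar^-2 gives a polynomial in X; the root in (0,1) is X = 0.737.

X = 0.737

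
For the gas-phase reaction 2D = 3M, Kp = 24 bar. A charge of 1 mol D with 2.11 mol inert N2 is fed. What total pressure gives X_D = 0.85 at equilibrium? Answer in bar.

Take 1 mol D as basis and let X be its fractional conversion, so ξ = 0.5X.
Moles: n_D = 1 − X; n_M = 1.5X; n_I = 2.11 (inert).
Summing: n_T = 3.11 + 0.5X.
Kp = p_M^3 / (p_D^2) with p_i = (n_i/n_T)·P.
At X = 0.85: the mole-fraction product g(X) = Π y_i^ν_i = 26.06. Since Kp = g(X)·P^{1}, P = (Kp/g)^(1/1) = (24/26.06)^(1/1) = 0.921 bar.

P = 0.921 bar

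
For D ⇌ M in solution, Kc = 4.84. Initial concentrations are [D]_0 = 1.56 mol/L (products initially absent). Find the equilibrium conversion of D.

Let X = conversion of D; extent ξ = 1.56·X mol/L.
Concentrations: [D] = 1.56 − 1.56X; [M] = 1.56X.
Kc = [M] / ([D]).
This equals 4.84 at X = 0.829 (the root in 0 < X < 1).

X = 0.829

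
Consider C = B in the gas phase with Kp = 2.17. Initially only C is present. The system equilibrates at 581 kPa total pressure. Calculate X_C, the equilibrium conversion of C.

Basis: 1 mol C initially; let X = conversion of C. Extent ξ = X.
Mole table: n_C = 1 − X; n_B = X.
n_T stays at 1 (no change in mole number).
With p_i = (n_i/n_T)P, Kp = p_B / (p_C).
Equating to 2.17 and solving on 0 < X < 1: X = 0.685.

X = 0.685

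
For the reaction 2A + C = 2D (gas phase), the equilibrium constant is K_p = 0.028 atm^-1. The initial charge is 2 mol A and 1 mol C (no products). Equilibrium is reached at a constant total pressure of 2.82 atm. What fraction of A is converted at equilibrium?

X = 0.134

Basis: 2 mol A initially; let X = conversion of A. Extent ξ = X.
Species balance: n_A = 2 − 2X; n_C = 1 − X; n_D = 2X.
n_T = Σnᵢ = 3 − X.
y_i = n_i/n_T, p_i = y_i·P. K_p = p_D^2 / (p_A^2 p_C).
Equating to 0.028 atm^-1 and solving on 0 < X < 1: X = 0.134.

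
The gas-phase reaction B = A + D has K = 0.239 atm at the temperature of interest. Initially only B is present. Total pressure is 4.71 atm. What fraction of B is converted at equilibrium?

X = 0.220

Basis: 1 mol B initially; let X = conversion of B. Extent ξ = X.
Moles: n_B = 1 − X; n_A = X; n_D = X.
Summing: n_T = 1 + X.
With p_i = (n_i/n_T)P, K = p_A p_D / (p_B).
This yields a degree-2 equation in X; solving on (0,1), X = 0.220.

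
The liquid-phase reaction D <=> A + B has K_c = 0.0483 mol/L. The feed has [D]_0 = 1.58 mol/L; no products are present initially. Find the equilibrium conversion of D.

X = 0.160

Let X = conversion of D; extent ξ = 1.58·X mol/L.
Concentrations: [D] = 1.58 − 1.58X; [A] = 1.58X; [B] = 1.58X.
K_c = [A] [B] / ([D]).
Equating to 0.0483 mol/L: the physical root is X = 0.160.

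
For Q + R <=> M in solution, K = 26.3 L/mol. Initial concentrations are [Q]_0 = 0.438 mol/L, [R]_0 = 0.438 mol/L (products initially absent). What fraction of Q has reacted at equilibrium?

X = 0.746

Let X = conversion of Q; extent ξ = 0.438·X mol/L.
Concentrations: [Q] = 0.438 − 0.438X; [R] = 0.438 − 0.438X; [M] = 0.438X.
K = [M] / ([Q] [R]).
Setting equal to 26.3 and solving for X on (0,1) gives X = 0.746.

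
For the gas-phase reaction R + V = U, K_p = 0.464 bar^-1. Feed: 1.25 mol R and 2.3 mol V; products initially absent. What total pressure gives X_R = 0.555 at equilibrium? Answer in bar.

Basis: 1.25 mol R initially; let X = conversion of R. Extent ξ = 1.25X.
Mole table: n_R = 1.25 − 1.25X; n_V = 2.3 − 1.25X; n_U = 1.25X.
n_T = Σnᵢ = 3.55 − 1.25X.
K_p = p_U / (p_R p_V) with p_i = (n_i/n_T)·P.
At X = 0.555: the mole-fraction product g(X) = Π y_i^ν_i = 2.218. Since K_p = g(X)·P^{-1}, P = (g/K_p)^(1/1) = (2.218/0.464)^(1/1) = 4.78 bar.

P = 4.78 bar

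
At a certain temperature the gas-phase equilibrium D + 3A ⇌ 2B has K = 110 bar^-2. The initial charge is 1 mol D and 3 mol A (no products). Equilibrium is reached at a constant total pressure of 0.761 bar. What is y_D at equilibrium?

Basis: 1 mol D initially; let X = conversion of D. Extent ξ = X.
Species balance: n_D = 1 − X; n_A = 3 − 3X; n_B = 2X.
n_T = Σnᵢ = 4 − 2X.
y_i = n_i/n_T, p_i = y_i·P. K = p_B^2 / (p_D p_A^3).
Setting this equal to 110 bar^-2 and taking the physical root (0 < X < 1) gives X = 0.703.
Then n_D = 0.297, n_T = 2.59, so y_D = 0.114.

y_D = 0.114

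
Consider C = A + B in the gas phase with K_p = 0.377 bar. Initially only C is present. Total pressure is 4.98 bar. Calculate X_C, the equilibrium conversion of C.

Take 1 mol C as basis and let X be its fractional conversion, so ξ = X.
Species balance: n_C = 1 − X; n_A = X; n_B = X.
Summing: n_T = 1 + X.
With p_i = (n_i/n_T)P, K_p = p_A p_B / (p_C).
This yields a degree-2 equation in X; solving on (0,1), X = 0.265.

X = 0.265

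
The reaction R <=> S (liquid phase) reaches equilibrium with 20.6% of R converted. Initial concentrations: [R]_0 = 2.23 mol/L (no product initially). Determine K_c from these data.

Let X = conversion of R.
Concentrations: [R] = 2.23 − 2.23X; [S] = 2.23X.
At X = 0.206: [R] = 1.77, [S] = 0.459.
K_c = [S] / ([R]) = 0.259.

K_c = 0.259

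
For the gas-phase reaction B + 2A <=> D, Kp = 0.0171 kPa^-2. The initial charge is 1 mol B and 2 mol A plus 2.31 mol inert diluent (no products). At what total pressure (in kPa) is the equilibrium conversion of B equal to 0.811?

P = 155 kPa

Let X = conversion of B (basis 1 mol B); extent of reaction ξ = X.
At extent ξ: n_B = 1 − X; n_A = 2 − 2X; n_D = X; n_I = 2.31 (inert).
Total moles n_T = 5.31 − 2X.
Kp = p_D / (p_B p_A^2) with p_i = (n_i/n_T)·P.
At X = 0.811: the mole-fraction product g(X) = Π y_i^ν_i = 408.5. Since Kp = g(X)·P^{-2}, P = (g/Kp)^(1/2) = (408.5/0.0171)^(1/2) = 155 kPa.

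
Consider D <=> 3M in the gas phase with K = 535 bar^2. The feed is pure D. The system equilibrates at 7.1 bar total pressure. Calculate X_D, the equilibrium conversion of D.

X = 0.805

Take 1 mol D as basis and let X be its fractional conversion, so ξ = X.
Moles: n_D = 1 − X; n_M = 3X.
Total moles n_T = 1 + 2X.
With p_i = (n_i/n_T)P, K = p_M^3 / (p_D).
Substituting and setting equal to 535 bar^2 gives a polynomial in X; the root in (0,1) is X = 0.805.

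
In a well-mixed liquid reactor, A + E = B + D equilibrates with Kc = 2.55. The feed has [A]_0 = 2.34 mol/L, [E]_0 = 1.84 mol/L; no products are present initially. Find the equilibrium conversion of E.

X = 0.686

Let X = conversion of E; extent ξ = 1.84·X mol/L.
Concentrations: [A] = 2.34 − 1.84X; [E] = 1.84 − 1.84X; [B] = 1.84X; [D] = 1.84X.
Kc = [B] [D] / ([A] [E]).
Solving Kc = 2.55 for X ∈ (0,1): X = 0.686.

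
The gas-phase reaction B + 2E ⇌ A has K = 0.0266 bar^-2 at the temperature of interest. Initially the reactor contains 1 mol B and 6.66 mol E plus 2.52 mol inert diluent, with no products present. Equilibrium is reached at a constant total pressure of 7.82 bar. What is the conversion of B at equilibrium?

X = 0.389

Basis: 1 mol B initially; let X = conversion of B. Extent ξ = X.
Moles: n_B = 1 − X; n_E = 6.66 − 2X; n_A = X; n_I = 2.52 (inert).
n_T = Σnᵢ = 10.2 − 2X.
y_i = n_i/n_T, p_i = y_i·P. K = p_A / (p_B p_E^2).
Substituting and setting equal to 0.0266 bar^-2 gives a polynomial in X; the root in (0,1) is X = 0.389.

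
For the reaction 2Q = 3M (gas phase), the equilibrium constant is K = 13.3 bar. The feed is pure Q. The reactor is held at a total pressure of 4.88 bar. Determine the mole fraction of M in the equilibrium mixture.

Take 1 mol Q as basis and let X be its fractional conversion, so ξ = 0.5X.
Mole table: n_Q = 1 − X; n_M = 1.5X.
Summing: n_T = 1 + 0.5X.
y_i = n_i/n_T, p_i = y_i·P. K = p_M^3 / (p_Q^2).
Substituting and setting equal to 13.3 bar gives a polynomial in X; the root in (0,1) is X = 0.574.
Then n_M = 0.861, n_T = 1.29, so y_M = 0.669.

y_M = 0.669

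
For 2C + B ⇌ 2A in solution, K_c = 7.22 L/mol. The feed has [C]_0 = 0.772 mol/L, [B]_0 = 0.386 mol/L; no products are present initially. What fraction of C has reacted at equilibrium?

Let X = conversion of C; extent ξ = 0.772X/2 mol/L.
Concentrations: [C] = 0.772 − 0.772X; [B] = 0.386 − 0.386X; [A] = 0.772X.
K_c = [A]^2 / ([C]^2 [B]).
Setting equal to 7.22 and solving for X on (0,1) gives X = 0.533.

X = 0.533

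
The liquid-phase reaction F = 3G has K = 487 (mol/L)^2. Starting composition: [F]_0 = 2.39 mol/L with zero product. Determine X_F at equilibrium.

Let X = conversion of F; extent ξ = 2.39·X mol/L.
Concentrations: [F] = 2.39 − 2.39X; [G] = 7.17X.
K = [G]^3 / ([F]).
Setting equal to 487 and solving for X on (0,1) gives X = 0.823.

X = 0.823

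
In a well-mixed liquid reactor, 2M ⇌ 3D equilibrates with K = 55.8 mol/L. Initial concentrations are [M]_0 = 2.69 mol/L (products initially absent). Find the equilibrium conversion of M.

Let X = conversion of M; extent ξ = 2.69X/2 mol/L.
Concentrations: [M] = 2.69 − 2.69X; [D] = 4.04X.
K = [D]^3 / ([M]^2).
Solving K = 55.8 for X ∈ (0,1): X = 0.742.

X = 0.742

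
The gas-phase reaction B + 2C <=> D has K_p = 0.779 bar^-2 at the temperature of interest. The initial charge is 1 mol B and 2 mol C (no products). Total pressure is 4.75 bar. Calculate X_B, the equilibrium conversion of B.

X = 0.706

Basis: 1 mol B initially; let X = conversion of B. Extent ξ = X.
At extent ξ: n_B = 1 − X; n_C = 2 − 2X; n_D = X.
Total moles n_T = 3 − 2X.
Mole fractions y_i = n_i/n_T; K_p = p_D / (p_B p_C^2) with p_i = y_i·P.
Substituting and setting equal to 0.779 bar^-2 gives a polynomial in X; the root in (0,1) is X = 0.706.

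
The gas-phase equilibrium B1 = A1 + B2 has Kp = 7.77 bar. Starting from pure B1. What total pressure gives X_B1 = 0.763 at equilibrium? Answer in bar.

P = 5.58 bar

Let X = conversion of B1 (basis 1 mol B1); extent of reaction ξ = X.
At extent ξ: n_B1 = 1 − X; n_A1 = X; n_B2 = X.
Total moles n_T = 1 + X.
Kp = p_A1 p_B2 / (p_B1) with p_i = (n_i/n_T)·P.
At X = 0.763: the mole-fraction product g(X) = Π y_i^ν_i = 1.393. Since Kp = g(X)·P^{1}, P = (Kp/g)^(1/1) = (7.77/1.393)^(1/1) = 5.58 bar.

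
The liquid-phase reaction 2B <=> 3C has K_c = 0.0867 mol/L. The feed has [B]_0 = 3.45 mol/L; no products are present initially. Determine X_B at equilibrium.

X = 0.172

Let X = conversion of B; extent ξ = 3.45X/2 mol/L.
Concentrations: [B] = 3.45 − 3.45X; [C] = 5.18X.
K_c = [C]^3 / ([B]^2).
This equals 0.0867 at X = 0.172 (the root in 0 < X < 1).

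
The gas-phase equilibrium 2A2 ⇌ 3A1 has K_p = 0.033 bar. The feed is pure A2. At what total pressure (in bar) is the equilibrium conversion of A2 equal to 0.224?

Take 1 mol A2 as basis and let X be its fractional conversion, so ξ = 0.5X.
Moles: n_A2 = 1 − X; n_A1 = 1.5X.
Summing: n_T = 1 + 0.5X.
K_p = p_A1^3 / (p_A2^2) with p_i = (n_i/n_T)·P.
At X = 0.224: the mole-fraction product g(X) = Π y_i^ν_i = 0.05665. Since K_p = g(X)·P^{1}, P = (K_p/g)^(1/1) = (0.033/0.05665)^(1/1) = 0.583 bar.

P = 0.583 bar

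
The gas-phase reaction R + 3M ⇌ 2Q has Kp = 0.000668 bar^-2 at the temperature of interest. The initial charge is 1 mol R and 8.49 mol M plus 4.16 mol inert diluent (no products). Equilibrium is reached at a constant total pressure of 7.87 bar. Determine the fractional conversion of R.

X = 0.159

Take 1 mol R as basis and let X be its fractional conversion, so ξ = X.
Mole table: n_R = 1 − X; n_M = 8.49 − 3X; n_Q = 2X; n_I = 4.16 (inert).
Summing: n_T = 13.7 − 2X.
With p_i = (n_i/n_T)P, Kp = p_Q^2 / (p_R p_M^3).
Setting this equal to 0.000668 bar^-2 and taking the physical root (0 < X < 1) gives X = 0.159.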